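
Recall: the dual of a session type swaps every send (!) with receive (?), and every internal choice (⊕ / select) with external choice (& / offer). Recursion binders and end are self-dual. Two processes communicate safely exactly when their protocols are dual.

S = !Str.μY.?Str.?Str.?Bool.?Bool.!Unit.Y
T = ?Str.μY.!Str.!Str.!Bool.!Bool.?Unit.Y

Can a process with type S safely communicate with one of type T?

YES

!Str vs ?Str  ✓
  μY vs μY  ✓ (binder kept)
    ?Str vs !Str  ✓
      ?Str vs !Str  ✓
        ?Bool vs !Bool  ✓
          ?Bool vs !Bool  ✓
            !Unit vs ?Unit  ✓
              Y vs Y  ✓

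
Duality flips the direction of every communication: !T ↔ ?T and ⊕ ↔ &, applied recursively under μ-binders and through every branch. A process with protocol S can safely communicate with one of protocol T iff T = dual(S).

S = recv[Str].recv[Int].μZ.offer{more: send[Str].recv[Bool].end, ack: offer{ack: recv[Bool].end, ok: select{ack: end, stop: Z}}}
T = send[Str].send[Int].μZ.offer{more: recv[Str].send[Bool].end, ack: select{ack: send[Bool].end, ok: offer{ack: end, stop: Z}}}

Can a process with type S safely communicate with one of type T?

recv[Str] | send[Str]  match
  recv[Int] | send[Int]  match
    μZ | μZ  match (rec unchanged)
      offer{more,ack} | offer{more,ack}  ✗ choice polarity not flipped — not dual

NO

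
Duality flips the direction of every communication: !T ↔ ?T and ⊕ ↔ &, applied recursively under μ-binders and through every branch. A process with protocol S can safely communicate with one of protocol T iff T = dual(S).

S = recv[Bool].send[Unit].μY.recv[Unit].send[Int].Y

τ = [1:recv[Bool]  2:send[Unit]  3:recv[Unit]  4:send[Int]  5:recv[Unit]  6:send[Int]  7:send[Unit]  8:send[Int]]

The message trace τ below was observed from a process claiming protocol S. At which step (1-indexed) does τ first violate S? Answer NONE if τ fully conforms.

@1 recv[Bool]  match  residual = send[Unit].μY.…
@2 send[Unit]  match  residual = μY.…
@3 recv[Unit]  match  residual = send[Int].μY.…
@4 send[Int]  match  residual = μY.…
@5 recv[Unit]  match  residual = send[Int].μY.…
@6 send[Int]  match  residual = μY.…
@7 got send[Unit], protocol expects recv[Unit]  ✗

7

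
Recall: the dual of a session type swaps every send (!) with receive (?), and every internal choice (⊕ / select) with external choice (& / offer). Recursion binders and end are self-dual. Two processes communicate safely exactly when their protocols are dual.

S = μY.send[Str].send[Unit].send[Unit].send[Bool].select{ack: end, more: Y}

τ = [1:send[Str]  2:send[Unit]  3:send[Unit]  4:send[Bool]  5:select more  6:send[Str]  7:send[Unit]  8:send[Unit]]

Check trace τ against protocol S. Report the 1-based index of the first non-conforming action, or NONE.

NONE

@1 send[Str]  ✓  now at send[Unit].send[Unit].send[Bool].select{ack: end, more: μY.…}
@2 send[Unit]  ✓  now at send[Unit].send[Bool].select{ack: end, more: μY.…}
@3 send[Unit]  ✓  now at send[Bool].select{ack: end, more: μY.…}
@4 send[Bool]  ✓  now at select{ack: end, more: μY.…}
@5 select more  ✓  now at μY.…
@6 send[Str]  ✓  now at send[Unit].send[Unit].send[Bool].select{ack: end, more: μY.…}
@7 send[Unit]  ✓  now at send[Unit].send[Bool].select{ack: end, more: μY.…}
@8 send[Unit]  ✓  now at send[Bool].select{ack: end, more: μY.…}
trace exhausted — no violation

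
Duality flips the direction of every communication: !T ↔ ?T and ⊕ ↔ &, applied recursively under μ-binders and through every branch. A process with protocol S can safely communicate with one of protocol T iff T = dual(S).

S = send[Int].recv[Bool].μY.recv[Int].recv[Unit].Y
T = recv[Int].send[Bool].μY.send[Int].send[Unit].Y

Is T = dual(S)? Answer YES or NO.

send[Int] ‖ recv[Int]  match
  recv[Bool] ‖ send[Bool]  match
    μY ‖ μY  match (rec unchanged)
      recv[Int] ‖ send[Int]  match
        recv[Unit] ‖ send[Unit]  match
          Y ‖ Y  match

YES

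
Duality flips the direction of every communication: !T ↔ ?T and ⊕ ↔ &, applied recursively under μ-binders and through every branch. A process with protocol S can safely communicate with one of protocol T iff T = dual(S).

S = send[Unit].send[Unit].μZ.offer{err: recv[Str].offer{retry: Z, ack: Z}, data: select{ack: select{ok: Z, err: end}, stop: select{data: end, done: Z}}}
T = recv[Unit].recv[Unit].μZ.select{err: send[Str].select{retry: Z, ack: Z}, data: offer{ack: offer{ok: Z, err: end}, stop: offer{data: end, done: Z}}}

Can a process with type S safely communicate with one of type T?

send[Unit] vs recv[Unit]  match
  send[Unit] vs recv[Unit]  match
    μZ vs μZ  match (rec unchanged)
      offer{err,data} vs select{err,data}  match same labels
        • err:
          recv[Str] vs send[Str]  match
            offer{retry,ack} vs select{retry,ack}  match same labels
              • retry:
                Z vs Z  match
              • ack:
                Z vs Z  match
        • data:
          select{ack,stop} vs offer{ack,stop}  match same labels
            • ack:
              select{ok,err} vs offer{ok,err}  match same labels
                • ok:
                  Z vs Z  match
                • err:
                  end vs end  match
            • stop:
              select{data,done} vs offer{data,done}  match same labels
                • data:
                  end vs end  match
                • done:
                  Z vs Z  match

YES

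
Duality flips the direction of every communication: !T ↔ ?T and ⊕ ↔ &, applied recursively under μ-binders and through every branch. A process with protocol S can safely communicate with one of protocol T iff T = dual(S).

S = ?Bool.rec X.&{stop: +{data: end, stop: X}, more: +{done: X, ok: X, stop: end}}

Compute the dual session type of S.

!Bool.rec X.+{stop: &{data: end, stop: X}, more: &{done: X, ok: X, stop: end}}

?Bool → !Bool
  rec X → rec X  (binder kept)
    &{stop,more} → +{stop,more}  (external→internal)
      [stop]
        +{data,stop} → &{data,stop}  (⊕→&)
          [data]
            end ↦ end
          [stop]
            X ↦ X
      [more]
        +{done,ok,stop} → &{done,ok,stop}  (⊕→&)
          [done]
            X ↦ X
          [ok]
            X ↦ X
          [stop]
            end ↦ end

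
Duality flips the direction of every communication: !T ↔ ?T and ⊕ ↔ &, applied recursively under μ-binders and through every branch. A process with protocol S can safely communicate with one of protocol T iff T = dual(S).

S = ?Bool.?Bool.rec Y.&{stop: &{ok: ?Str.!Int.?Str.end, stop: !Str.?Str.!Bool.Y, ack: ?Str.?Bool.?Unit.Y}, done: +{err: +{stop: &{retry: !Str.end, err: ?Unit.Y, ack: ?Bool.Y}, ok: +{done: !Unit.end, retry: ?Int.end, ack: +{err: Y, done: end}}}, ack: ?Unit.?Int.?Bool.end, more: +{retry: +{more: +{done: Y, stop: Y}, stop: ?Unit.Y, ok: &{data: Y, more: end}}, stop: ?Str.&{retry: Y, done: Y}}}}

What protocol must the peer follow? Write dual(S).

!Bool.!Bool.rec Y.+{stop: +{ok: !Str.?Int.!Str.end, stop: ?Str.!Str.?Bool.Y, ack: !Str.!Bool.!Unit.Y}, done: &{err: &{stop: +{retry: ?Str.end, err: !Unit.Y, ack: !Bool.Y}, ok: &{done: ?Unit.end, retry: !Int.end, ack: &{err: Y, done: end}}}, ack: !Unit.!Int.!Bool.end, more: &{retry: &{more: &{done: Y, stop: Y}, stop: !Unit.Y, ok: +{data: Y, more: end}}, stop: !Str.+{retry: Y, done: Y}}}}

?Bool = !Bool
  ?Bool = !Bool
    rec Y = rec Y  (binder kept)
      &{stop,done} = +{stop,done}  (offer→select)
        • stop:
          &{ok,stop,ack} = +{ok,stop,ack}  (offer→select)
            • ok:
              ?Str = !Str
                !Int = ?Int
                  ?Str = !Str
                    end ↦ end
            • stop:
              !Str = ?Str
                ?Str = !Str
                  !Bool = ?Bool
                    Y ↦ Y
            • ack:
              ?Str = !Str
                ?Bool = !Bool
                  ?Unit = !Unit
                    Y ↦ Y
        • done:
          +{err,ack,more} = &{err,ack,more}  (⊕→&)
            • err:
              +{stop,ok} = &{stop,ok}  (⊕→&)
                • stop:
                  &{retry,err,ack} = +{retry,err,ack}  (offer→select)
                    • retry:
                      !Str = ?Str
                        end ↦ end
                    • err:
                      ?Unit = !Unit
                        Y ↦ Y
                    • ack:
                      ?Bool = !Bool
                        Y ↦ Y
                • ok:
                  +{done,retry,ack} = &{done,retry,ack}  (⊕→&)
                    • done:
                      !Unit = ?Unit
                        end ↦ end
                    • retry:
                      ?Int = !Int
                        end ↦ end
                    • ack:
                      +{err,done} = &{err,done}  (⊕→&)
                        • err:
                          Y ↦ Y
                        • done:
                          end ↦ end
            • ack:
              ?Unit = !Unit
                ?Int = !Int
                  ?Bool = !Bool
                    end ↦ end
            • more:
              +{retry,stop} = &{retry,stop}  (⊕→&)
                • retry:
                  +{more,stop,ok} = &{more,stop,ok}  (⊕→&)
                    • more:
                      +{done,stop} = &{done,stop}  (⊕→&)
                        • done:
                          Y ↦ Y
                        • stop:
                          Y ↦ Y
                    • stop:
                      ?Unit = !Unit
                        Y ↦ Y
                    • ok:
                      &{data,more} = +{data,more}  (offer→select)
                        • data:
                          Y ↦ Y
                        • more:
                          end ↦ end
                • stop:
                  ?Str = !Str
                    &{retry,done} = +{retry,done}  (offer→select)
                      • retry:
                        Y ↦ Y
                      • done:
                        Y ↦ Y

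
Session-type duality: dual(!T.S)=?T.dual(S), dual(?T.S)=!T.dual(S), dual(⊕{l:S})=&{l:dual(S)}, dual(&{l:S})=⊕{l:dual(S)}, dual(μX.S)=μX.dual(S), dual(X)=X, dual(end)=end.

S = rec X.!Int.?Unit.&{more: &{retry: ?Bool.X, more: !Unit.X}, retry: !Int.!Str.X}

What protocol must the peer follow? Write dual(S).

rec X.?Int.!Unit.+{more: +{retry: !Bool.X, more: ?Unit.X}, retry: ?Int.?Str.X}

rec X = rec X  (μ self-dual)
  !Int = ?Int
    ?Unit = !Unit
      &{more,retry} = +{more,retry}  (external→internal)
        [more]
          &{retry,more} = +{retry,more}  (external→internal)
            [retry]
              ?Bool = !Bool
                X self-dual
            [more]
              !Unit = ?Unit
                X self-dual
        [retry]
          !Int = ?Int
            !Str = ?Str
              X self-dual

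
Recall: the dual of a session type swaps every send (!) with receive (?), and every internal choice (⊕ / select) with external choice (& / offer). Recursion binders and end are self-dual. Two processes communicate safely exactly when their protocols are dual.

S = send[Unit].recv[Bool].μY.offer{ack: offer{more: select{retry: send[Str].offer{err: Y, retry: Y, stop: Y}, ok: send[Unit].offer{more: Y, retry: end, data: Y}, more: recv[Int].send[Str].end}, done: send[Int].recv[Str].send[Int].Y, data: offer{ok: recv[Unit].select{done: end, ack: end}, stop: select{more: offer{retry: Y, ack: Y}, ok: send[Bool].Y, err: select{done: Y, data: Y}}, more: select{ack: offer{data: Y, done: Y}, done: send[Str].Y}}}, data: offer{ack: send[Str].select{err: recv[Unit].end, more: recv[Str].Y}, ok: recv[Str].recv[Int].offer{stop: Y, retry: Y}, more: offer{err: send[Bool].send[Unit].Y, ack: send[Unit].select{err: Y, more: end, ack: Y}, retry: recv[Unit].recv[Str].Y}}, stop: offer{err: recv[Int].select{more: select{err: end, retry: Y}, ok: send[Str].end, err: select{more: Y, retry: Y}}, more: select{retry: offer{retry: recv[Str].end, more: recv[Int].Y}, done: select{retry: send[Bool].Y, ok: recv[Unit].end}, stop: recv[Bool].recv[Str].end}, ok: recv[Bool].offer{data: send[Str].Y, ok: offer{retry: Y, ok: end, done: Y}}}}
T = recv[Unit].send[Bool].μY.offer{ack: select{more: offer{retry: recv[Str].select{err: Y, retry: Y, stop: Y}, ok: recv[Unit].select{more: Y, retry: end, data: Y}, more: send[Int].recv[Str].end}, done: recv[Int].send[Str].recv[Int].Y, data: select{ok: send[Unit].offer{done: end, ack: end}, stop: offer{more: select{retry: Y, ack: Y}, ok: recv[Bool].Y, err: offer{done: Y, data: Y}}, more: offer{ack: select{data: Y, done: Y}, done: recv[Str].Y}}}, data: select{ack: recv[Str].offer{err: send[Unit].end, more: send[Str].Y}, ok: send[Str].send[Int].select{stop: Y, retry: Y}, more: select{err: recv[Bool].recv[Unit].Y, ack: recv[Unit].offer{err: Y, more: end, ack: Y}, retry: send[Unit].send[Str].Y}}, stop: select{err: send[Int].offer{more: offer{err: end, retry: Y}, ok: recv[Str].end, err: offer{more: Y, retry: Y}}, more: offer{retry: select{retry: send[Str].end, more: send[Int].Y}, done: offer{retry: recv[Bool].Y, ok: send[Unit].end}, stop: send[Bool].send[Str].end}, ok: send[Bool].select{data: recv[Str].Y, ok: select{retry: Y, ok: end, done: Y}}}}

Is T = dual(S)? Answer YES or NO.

send[Unit] ‖ recv[Unit]  match
  recv[Bool] ‖ send[Bool]  match
    μY ‖ μY  match (μ self-dual)
      offer{ack,data,stop} ‖ offer{ack,data,stop}  ✗ choice polarity not flipped — not dual

NO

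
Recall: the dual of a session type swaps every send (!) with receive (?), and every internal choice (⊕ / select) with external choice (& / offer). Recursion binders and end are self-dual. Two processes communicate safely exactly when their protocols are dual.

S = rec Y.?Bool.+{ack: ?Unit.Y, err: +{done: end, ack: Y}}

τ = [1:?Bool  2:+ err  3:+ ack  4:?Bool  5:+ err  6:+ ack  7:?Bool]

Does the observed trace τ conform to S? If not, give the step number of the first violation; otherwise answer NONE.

[1] ?Bool  match  cont: +{ack: ?Unit.rec Y.…, err: +{done: end, ack: rec Y.…}}
[2] + err  match  cont: +{done: end, ack: rec Y.…}
[3] + ack  match  cont: rec Y.…
[4] ?Bool  match  cont: +{ack: ?Unit.rec Y.…, err: +{done: end, ack: rec Y.…}}
[5] + err  match  cont: +{done: end, ack: rec Y.…}
[6] + ack  match  cont: rec Y.…
[7] ?Bool  match  cont: +{ack: ?Unit.rec Y.…, err: +{done: end, ack: rec Y.…}}
trace exhausted — no violation

NONE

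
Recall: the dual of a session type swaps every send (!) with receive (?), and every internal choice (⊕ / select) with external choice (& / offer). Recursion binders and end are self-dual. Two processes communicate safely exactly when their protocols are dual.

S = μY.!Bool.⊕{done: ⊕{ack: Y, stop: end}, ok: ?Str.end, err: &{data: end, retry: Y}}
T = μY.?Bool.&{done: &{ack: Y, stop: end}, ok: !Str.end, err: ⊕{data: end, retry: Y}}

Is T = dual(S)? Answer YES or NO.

YES

μY ‖ μY  ✓ (binder kept)
  !Bool ‖ ?Bool  ✓
    ⊕{done,ok,err} ‖ &{done,ok,err}  ✓ same labels
      case done:
        ⊕{ack,stop} ‖ &{ack,stop}  ✓ same labels
          case ack:
            Y ‖ Y  ✓
          case stop:
            end ‖ end  ✓
      case ok:
        ?Str ‖ !Str  ✓
          end ‖ end  ✓
      case err:
        &{data,retry} ‖ ⊕{data,retry}  ✓ same labels
          case data:
            end ‖ end  ✓
          case retry:
            Y ‖ Y  ✓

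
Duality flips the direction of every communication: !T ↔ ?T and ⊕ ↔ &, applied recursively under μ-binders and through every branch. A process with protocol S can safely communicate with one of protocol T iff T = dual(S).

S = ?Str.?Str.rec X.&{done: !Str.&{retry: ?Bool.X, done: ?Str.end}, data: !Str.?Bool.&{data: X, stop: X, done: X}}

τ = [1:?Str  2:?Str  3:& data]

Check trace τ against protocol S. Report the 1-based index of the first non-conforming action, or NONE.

step 1: ?Str  ✓  state: ?Str.rec X.…
step 2: ?Str  ✓  state: rec X.…
step 3: & data  ✓  state: !Str.?Bool.&{data: rec X.…, stop: rec X.…, done: rec X.…}
all 3 steps conform

NONE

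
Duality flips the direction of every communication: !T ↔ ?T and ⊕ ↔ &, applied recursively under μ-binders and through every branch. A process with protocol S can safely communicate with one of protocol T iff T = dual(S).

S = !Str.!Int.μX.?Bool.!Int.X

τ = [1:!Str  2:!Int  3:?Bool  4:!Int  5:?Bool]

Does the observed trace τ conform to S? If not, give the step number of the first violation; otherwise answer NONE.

@1 !Str  match  now at !Int.μX.…
@2 !Int  match  now at μX.…
@3 ?Bool  match  now at !Int.μX.…
@4 !Int  match  now at μX.…
@5 ?Bool  match  now at !Int.μX.…
trace exhausted — no violation

NONE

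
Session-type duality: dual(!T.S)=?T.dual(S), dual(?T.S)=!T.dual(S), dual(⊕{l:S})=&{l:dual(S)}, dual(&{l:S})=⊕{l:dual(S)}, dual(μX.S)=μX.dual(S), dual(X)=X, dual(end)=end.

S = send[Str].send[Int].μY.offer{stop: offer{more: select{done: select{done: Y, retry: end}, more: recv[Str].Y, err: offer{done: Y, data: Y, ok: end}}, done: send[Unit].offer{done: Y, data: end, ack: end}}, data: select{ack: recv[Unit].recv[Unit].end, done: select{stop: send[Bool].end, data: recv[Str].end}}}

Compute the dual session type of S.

send[Str] ↦ recv[Str]
  send[Int] ↦ recv[Int]
    μY ↦ μY  (rec unchanged)
      offer{stop,data} ↦ select{stop,data}  (&→⊕)
        case stop:
          offer{more,done} ↦ select{more,done}  (&→⊕)
            case more:
              select{done,more,err} ↦ offer{done,more,err}  (⊕→&)
                case done:
                  select{done,retry} ↦ offer{done,retry}  (⊕→&)
                    case done:
                      Y self-dual
                    case retry:
                      end self-dual
                case more:
                  recv[Str] ↦ send[Str]
                    Y self-dual
                case err:
                  offer{done,data,ok} ↦ select{done,data,ok}  (&→⊕)
                    case done:
                      Y self-dual
                    case data:
                      Y self-dual
                    case ok:
                      end self-dual
            case done:
              send[Unit] ↦ recv[Unit]
                offer{done,data,ack} ↦ select{done,data,ack}  (&→⊕)
                  case done:
                    Y self-dual
                  case data:
                    end self-dual
                  case ack:
                    end self-dual
        case data:
          select{ack,done} ↦ offer{ack,done}  (⊕→&)
            case ack:
              recv[Unit] ↦ send[Unit]
                recv[Unit] ↦ send[Unit]
                  end self-dual
            case done:
              select{stop,data} ↦ offer{stop,data}  (⊕→&)
                case stop:
                  send[Bool] ↦ recv[Bool]
                    end self-dual
                case data:
                  recv[Str] ↦ send[Str]
                    end self-dual

recv[Str].recv[Int].μY.select{stop: select{more: offer{done: offer{done: Y, retry: end}, more: send[Str].Y, err: select{done: Y, data: Y, ok: end}}, done: recv[Unit].select{done: Y, data: end, ack: end}}, data: offer{ack: send[Unit].send[Unit].end, done: offer{stop: recv[Bool].end, data: send[Str].end}}}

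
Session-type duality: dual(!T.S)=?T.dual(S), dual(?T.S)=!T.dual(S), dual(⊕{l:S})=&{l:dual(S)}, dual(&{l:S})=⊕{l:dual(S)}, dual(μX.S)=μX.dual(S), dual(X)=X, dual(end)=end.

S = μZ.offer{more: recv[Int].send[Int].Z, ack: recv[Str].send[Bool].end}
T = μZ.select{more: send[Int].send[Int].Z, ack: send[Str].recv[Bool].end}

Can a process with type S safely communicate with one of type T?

μZ vs μZ  match (μ self-dual)
  offer{more,ack} vs select{more,ack}  match label sets agree
    [more]
      recv[Int] vs send[Int]  match
        send[Int] vs send[Int]  ✗ same direction on both sides — not dual

NO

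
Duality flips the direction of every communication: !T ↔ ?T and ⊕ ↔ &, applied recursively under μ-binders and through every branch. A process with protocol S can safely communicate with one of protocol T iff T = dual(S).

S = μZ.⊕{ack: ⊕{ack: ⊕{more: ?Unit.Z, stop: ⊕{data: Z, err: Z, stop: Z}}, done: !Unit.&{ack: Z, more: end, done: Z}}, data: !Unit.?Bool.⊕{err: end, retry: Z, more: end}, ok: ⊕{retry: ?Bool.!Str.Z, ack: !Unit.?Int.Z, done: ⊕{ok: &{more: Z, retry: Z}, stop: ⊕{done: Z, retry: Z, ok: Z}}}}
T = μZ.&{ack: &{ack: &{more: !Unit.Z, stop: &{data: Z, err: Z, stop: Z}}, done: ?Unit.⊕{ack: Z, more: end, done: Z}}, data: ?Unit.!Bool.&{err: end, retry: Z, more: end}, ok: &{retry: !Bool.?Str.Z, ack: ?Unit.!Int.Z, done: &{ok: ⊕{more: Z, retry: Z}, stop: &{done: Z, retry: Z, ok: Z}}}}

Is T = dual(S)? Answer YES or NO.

μZ | μZ  match (rec unchanged)
  ⊕{ack,data,ok} | &{ack,data,ok}  match label sets agree
    case ack:
      ⊕{ack,done} | &{ack,done}  match label sets agree
        case ack:
          ⊕{more,stop} | &{more,stop}  match label sets agree
            case more:
              ?Unit | !Unit  match
                Z | Z  match
            case stop:
              ⊕{data,err,stop} | &{data,err,stop}  match label sets agree
                case data:
                  Z | Z  match
                case err:
                  Z | Z  match
                case stop:
                  Z | Z  match
        case done:
          !Unit | ?Unit  match
            &{ack,more,done} | ⊕{ack,more,done}  match label sets agree
              case ack:
                Z | Z  match
              case more:
                end | end  match
              case done:
                Z | Z  match
    case data:
      !Unit | ?Unit  match
        ?Bool | !Bool  match
          ⊕{err,retry,more} | &{err,retry,more}  match label sets agree
            case err:
              end | end  match
            case retry:
              Z | Z  match
            case more:
              end | end  match
    case ok:
      ⊕{retry,ack,done} | &{retry,ack,done}  match label sets agree
        case retry:
          ?Bool | !Bool  match
            !Str | ?Str  match
              Z | Z  match
        case ack:
          !Unit | ?Unit  match
            ?Int | !Int  match
              Z | Z  match
        case done:
          ⊕{ok,stop} | &{ok,stop}  match label sets agree
            case ok:
              &{more,retry} | ⊕{more,retry}  match label sets agree
                case more:
                  Z | Z  match
                case retry:
                  Z | Z  match
            case stop:
              ⊕{done,retry,ok} | &{done,retry,ok}  match label sets agree
                case done:
                  Z | Z  match
                case retry:
                  Z | Z  match
                case ok:
                  Z | Z  match

YES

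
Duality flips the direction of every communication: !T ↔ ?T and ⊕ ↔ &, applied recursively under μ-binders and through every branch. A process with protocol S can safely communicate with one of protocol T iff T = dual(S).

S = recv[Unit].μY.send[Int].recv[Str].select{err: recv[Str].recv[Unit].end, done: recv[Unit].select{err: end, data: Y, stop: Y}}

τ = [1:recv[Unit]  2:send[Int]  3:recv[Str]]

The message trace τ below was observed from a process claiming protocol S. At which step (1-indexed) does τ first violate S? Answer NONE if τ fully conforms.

[1] recv[Unit]  ✓  state: μY.…
[2] send[Int]  ✓  state: recv[Str].select{err: recv[Str].recv[Unit].end, done: recv[Unit].select{err: end, data: μY.…, stop: μY.…}}
[3] recv[Str]  ✓  state: select{err: recv[Str].recv[Unit].end, done: recv[Unit].select{err: end, data: μY.…, stop: μY.…}}
all 3 steps conform

NONE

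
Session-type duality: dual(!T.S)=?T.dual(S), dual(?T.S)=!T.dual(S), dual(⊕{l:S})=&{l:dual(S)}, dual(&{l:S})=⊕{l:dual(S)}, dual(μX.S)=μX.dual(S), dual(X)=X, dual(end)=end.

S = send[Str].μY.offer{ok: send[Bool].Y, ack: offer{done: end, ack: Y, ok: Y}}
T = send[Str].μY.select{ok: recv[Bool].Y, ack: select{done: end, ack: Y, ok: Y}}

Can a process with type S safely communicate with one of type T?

send[Str] | send[Str]  ✗ same direction on both sides — not dual

NO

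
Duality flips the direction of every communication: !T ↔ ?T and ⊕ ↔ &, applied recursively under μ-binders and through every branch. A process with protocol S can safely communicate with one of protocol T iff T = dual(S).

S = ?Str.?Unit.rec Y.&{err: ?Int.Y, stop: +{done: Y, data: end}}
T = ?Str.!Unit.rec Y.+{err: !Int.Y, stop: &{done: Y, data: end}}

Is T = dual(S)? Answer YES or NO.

?Str | ?Str  ✗ same direction on both sides — not dual

NO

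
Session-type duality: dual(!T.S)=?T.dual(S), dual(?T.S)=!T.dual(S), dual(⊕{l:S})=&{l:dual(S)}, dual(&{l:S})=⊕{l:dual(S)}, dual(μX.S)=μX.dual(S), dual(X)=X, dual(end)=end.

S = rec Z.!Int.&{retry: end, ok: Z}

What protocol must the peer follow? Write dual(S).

rec Z.?Int.+{retry: end, ok: Z}

rec Z = rec Z  (μ self-dual)
  !Int = ?Int
    &{retry,ok} = +{retry,ok}  (external→internal)
      • retry:
        dual(end) = end
      • ok:
        dual(Z) = Z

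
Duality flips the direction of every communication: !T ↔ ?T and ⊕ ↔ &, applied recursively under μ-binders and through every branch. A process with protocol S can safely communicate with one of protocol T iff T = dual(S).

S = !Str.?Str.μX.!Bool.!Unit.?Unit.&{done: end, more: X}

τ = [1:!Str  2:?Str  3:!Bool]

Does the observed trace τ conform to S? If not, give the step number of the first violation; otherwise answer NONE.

NONE

@1 !Str  ok  now at ?Str.μX.…
@2 ?Str  ok  now at μX.…
@3 !Bool  ok  now at !Unit.?Unit.&{done: end, more: μX.…}
trace exhausted — no violation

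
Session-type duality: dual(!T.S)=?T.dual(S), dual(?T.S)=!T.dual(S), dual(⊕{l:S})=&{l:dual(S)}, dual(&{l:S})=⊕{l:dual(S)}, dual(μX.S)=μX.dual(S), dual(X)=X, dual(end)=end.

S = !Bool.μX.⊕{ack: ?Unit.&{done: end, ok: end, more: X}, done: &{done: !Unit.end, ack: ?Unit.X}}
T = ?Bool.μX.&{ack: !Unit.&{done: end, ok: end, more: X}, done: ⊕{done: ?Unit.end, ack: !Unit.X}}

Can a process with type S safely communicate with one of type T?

NO

!Bool | ?Bool  ok
  μX | μX  ok (binder kept)
    ⊕{ack,done} | &{ack,done}  ok labels match
      • ack:
        ?Unit | !Unit  ok
          &{done,ok,more} | &{done,ok,more}  ✗ choice polarity not flipped — not dual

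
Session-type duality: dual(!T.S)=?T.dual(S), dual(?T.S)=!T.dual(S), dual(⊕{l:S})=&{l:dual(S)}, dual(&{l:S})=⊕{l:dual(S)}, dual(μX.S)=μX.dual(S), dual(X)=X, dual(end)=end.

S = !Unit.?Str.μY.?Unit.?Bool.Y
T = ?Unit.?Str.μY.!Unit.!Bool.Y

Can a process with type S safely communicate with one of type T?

!Unit | ?Unit  ok
  ?Str | ?Str  ✗ same direction on both sides — not dual

NO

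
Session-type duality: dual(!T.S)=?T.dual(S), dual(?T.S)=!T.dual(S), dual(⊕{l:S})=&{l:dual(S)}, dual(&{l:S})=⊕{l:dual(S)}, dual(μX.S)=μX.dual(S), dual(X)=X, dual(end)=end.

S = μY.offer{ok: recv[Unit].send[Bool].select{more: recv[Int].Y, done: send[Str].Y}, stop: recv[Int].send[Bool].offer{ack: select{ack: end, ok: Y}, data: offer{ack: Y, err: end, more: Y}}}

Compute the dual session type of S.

μY.select{ok: send[Unit].recv[Bool].offer{more: send[Int].Y, done: recv[Str].Y}, stop: send[Int].recv[Bool].select{ack: offer{ack: end, ok: Y}, data: select{ack: Y, err: end, more: Y}}}

μY = μY  (μ self-dual)
  offer{ok,stop} = select{ok,stop}  (offer→select)
    case ok:
      recv[Unit] = send[Unit]
        send[Bool] = recv[Bool]
          select{more,done} = offer{more,done}  (select→offer)
            case more:
              recv[Int] = send[Int]
                Y self-dual
            case done:
              send[Str] = recv[Str]
                Y self-dual
    case stop:
      recv[Int] = send[Int]
        send[Bool] = recv[Bool]
          offer{ack,data} = select{ack,data}  (offer→select)
            case ack:
              select{ack,ok} = offer{ack,ok}  (select→offer)
                case ack:
                  end self-dual
                case ok:
                  Y self-dual
            case data:
              offer{ack,err,more} = select{ack,err,more}  (offer→select)
                case ack:
                  Y self-dual
                case err:
                  end self-dual
                case more:
                  Y self-dual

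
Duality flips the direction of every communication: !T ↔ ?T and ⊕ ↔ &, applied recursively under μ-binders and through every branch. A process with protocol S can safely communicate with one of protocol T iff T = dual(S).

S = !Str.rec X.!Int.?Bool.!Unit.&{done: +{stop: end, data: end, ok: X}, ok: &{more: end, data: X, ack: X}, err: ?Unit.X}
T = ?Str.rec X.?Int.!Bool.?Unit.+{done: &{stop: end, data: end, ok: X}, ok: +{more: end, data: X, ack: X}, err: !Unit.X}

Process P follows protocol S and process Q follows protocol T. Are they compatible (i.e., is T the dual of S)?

!Str ‖ ?Str  ✓
  rec X ‖ rec X  ✓ (binder kept)
    !Int ‖ ?Int  ✓
      ?Bool ‖ !Bool  ✓
        !Unit ‖ ?Unit  ✓
          &{done,ok,err} ‖ +{done,ok,err}  ✓ same labels
            case done:
              +{stop,data,ok} ‖ &{stop,data,ok}  ✓ same labels
                case stop:
                  end ‖ end  ✓
                case data:
                  end ‖ end  ✓
                case ok:
                  X ‖ X  ✓
            case ok:
              &{more,data,ack} ‖ +{more,data,ack}  ✓ same labels
                case more:
                  end ‖ end  ✓
                case data:
                  X ‖ X  ✓
                case ack:
                  X ‖ X  ✓
            case err:
              ?Unit ‖ !Unit  ✓
                X ‖ X  ✓

YES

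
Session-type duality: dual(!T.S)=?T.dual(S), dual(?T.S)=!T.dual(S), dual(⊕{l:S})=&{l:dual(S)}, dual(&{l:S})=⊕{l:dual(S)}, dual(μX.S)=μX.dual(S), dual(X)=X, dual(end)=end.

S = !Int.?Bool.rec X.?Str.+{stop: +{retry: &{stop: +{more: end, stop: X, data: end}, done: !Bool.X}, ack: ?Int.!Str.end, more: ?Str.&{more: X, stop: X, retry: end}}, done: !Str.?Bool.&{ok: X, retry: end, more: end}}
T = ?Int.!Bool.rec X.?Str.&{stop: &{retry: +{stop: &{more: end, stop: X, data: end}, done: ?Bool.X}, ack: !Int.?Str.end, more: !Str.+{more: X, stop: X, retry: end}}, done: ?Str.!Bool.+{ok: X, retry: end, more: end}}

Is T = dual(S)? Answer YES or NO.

NO

!Int vs ?Int  ok
  ?Bool vs !Bool  ok
    rec X vs rec X  ok (rec unchanged)
      ?Str vs ?Str  ✗ same direction on both sides — not dual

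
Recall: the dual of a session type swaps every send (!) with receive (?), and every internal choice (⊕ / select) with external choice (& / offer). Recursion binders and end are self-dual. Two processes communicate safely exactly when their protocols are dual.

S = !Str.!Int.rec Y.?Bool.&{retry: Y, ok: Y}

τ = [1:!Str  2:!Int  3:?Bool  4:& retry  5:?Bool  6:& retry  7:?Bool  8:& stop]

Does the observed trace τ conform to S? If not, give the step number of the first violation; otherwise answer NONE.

8

step 1: !Str  ok  residual = !Int.rec Y.…
step 2: !Int  ok  residual = rec Y.…
step 3: ?Bool  ok  residual = &{retry: rec Y.…, ok: rec Y.…}
step 4: & retry  ok  residual = rec Y.…
step 5: ?Bool  ok  residual = &{retry: rec Y.…, ok: rec Y.…}
step 6: & retry  ok  residual = rec Y.…
step 7: ?Bool  ok  residual = &{retry: rec Y.…, ok: rec Y.…}
step 8: got & stop, protocol expects & retry or & ok  ✗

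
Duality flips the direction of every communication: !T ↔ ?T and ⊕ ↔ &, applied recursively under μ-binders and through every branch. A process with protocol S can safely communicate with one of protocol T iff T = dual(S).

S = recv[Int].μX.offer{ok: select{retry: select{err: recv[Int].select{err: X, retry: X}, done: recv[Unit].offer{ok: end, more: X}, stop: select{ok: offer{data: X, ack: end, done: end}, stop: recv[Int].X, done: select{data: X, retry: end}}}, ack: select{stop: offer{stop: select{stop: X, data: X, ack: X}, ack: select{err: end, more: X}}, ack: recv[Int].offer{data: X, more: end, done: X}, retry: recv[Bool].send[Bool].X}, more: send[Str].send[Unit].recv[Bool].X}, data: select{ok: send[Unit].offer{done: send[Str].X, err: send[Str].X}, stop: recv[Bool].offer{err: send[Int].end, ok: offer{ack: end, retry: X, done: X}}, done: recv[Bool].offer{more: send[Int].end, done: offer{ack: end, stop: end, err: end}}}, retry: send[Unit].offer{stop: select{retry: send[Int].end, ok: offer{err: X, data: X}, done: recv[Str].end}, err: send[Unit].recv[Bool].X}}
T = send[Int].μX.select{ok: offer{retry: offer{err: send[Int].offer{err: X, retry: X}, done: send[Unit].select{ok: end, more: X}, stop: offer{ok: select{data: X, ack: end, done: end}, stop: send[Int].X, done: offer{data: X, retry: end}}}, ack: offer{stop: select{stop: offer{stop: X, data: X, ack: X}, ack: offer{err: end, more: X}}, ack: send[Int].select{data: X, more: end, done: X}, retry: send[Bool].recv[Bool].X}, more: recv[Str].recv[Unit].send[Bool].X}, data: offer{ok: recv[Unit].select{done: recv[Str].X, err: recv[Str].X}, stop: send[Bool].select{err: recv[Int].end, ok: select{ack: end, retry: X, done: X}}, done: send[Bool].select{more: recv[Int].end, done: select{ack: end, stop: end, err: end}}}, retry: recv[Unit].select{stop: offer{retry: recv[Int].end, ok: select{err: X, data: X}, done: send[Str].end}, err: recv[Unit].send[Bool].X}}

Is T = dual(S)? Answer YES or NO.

YES

recv[Int] ‖ send[Int]  ✓
  μX ‖ μX  ✓ (binder kept)
    offer{ok,data,retry} ‖ select{ok,data,retry}  ✓ labels match
      case ok:
        select{retry,ack,more} ‖ offer{retry,ack,more}  ✓ labels match
          case retry:
            select{err,done,stop} ‖ offer{err,done,stop}  ✓ labels match
              case err:
                recv[Int] ‖ send[Int]  ✓
                  select{err,retry} ‖ offer{err,retry}  ✓ labels match
                    case err:
                      X ‖ X  ✓
                    case retry:
                      X ‖ X  ✓
              case done:
                recv[Unit] ‖ send[Unit]  ✓
                  offer{ok,more} ‖ select{ok,more}  ✓ labels match
                    case ok:
                      end ‖ end  ✓
                    case more:
                      X ‖ X  ✓
              case stop:
                select{ok,stop,done} ‖ offer{ok,stop,done}  ✓ labels match
                  case ok:
                    offer{data,ack,done} ‖ select{data,ack,done}  ✓ labels match
                      case data:
                        X ‖ X  ✓
                      case ack:
                        end ‖ end  ✓
                      case done:
                        end ‖ end  ✓
                  case stop:
                    recv[Int] ‖ send[Int]  ✓
                      X ‖ X  ✓
                  case done:
                    select{data,retry} ‖ offer{data,retry}  ✓ labels match
                      case data:
                        X ‖ X  ✓
                      case retry:
                        end ‖ end  ✓
          case ack:
            select{stop,ack,retry} ‖ offer{stop,ack,retry}  ✓ labels match
              case stop:
                offer{stop,ack} ‖ select{stop,ack}  ✓ labels match
                  case stop:
                    select{stop,data,ack} ‖ offer{stop,data,ack}  ✓ labels match
                      case stop:
                        X ‖ X  ✓
                      case data:
                        X ‖ X  ✓
                      case ack:
                        X ‖ X  ✓
                  case ack:
                    select{err,more} ‖ offer{err,more}  ✓ labels match
                      case err:
                        end ‖ end  ✓
                      case more:
                        X ‖ X  ✓
              case ack:
                recv[Int] ‖ send[Int]  ✓
                  offer{data,more,done} ‖ select{data,more,done}  ✓ labels match
                    case data:
                      X ‖ X  ✓
                    case more:
                      end ‖ end  ✓
                    case done:
                      X ‖ X  ✓
              case retry:
                recv[Bool] ‖ send[Bool]  ✓
                  send[Bool] ‖ recv[Bool]  ✓
                    X ‖ X  ✓
          case more:
            send[Str] ‖ recv[Str]  ✓
              send[Unit] ‖ recv[Unit]  ✓
                recv[Bool] ‖ send[Bool]  ✓
                  X ‖ X  ✓
      case data:
        select{ok,stop,done} ‖ offer{ok,stop,done}  ✓ labels match
          case ok:
            send[Unit] ‖ recv[Unit]  ✓
              offer{done,err} ‖ select{done,err}  ✓ labels match
                case done:
                  send[Str] ‖ recv[Str]  ✓
                    X ‖ X  ✓
                case err:
                  send[Str] ‖ recv[Str]  ✓
                    X ‖ X  ✓
          case stop:
            recv[Bool] ‖ send[Bool]  ✓
              offer{err,ok} ‖ select{err,ok}  ✓ labels match
                case err:
                  send[Int] ‖ recv[Int]  ✓
                    end ‖ end  ✓
                case ok:
                  offer{ack,retry,done} ‖ select{ack,retry,done}  ✓ labels match
                    case ack:
                      end ‖ end  ✓
                    case retry:
                      X ‖ X  ✓
                    case done:
                      X ‖ X  ✓
          case done:
            recv[Bool] ‖ send[Bool]  ✓
              offer{more,done} ‖ select{more,done}  ✓ labels match
                case more:
                  send[Int] ‖ recv[Int]  ✓
                    end ‖ end  ✓
                case done:
                  offer{ack,stop,err} ‖ select{ack,stop,err}  ✓ labels match
                    case ack:
                      end ‖ end  ✓
                    case stop:
                      end ‖ end  ✓
                    case err:
                      end ‖ end  ✓
      case retry:
        send[Unit] ‖ recv[Unit]  ✓
          offer{stop,err} ‖ select{stop,err}  ✓ labels match
            case stop:
              select{retry,ok,done} ‖ offer{retry,ok,done}  ✓ labels match
                case retry:
                  send[Int] ‖ recv[Int]  ✓
                    end ‖ end  ✓
                case ok:
                  offer{err,data} ‖ select{err,data}  ✓ labels match
                    case err:
                      X ‖ X  ✓
                    case data:
                      X ‖ X  ✓
                case done:
                  recv[Str] ‖ send[Str]  ✓
                    end ‖ end  ✓
            case err:
              send[Unit] ‖ recv[Unit]  ✓
                recv[Bool] ‖ send[Bool]  ✓
                  X ‖ X  ✓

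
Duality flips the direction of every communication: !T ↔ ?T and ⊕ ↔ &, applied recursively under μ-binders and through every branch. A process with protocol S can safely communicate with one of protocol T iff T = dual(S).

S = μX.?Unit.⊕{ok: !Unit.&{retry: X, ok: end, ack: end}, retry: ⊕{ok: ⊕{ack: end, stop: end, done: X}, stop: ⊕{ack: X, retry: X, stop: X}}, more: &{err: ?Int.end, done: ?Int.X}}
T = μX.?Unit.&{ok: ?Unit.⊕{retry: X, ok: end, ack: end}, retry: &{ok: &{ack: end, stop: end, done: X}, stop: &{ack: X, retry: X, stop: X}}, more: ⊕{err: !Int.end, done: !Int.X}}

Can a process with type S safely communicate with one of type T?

NO

μX ‖ μX  ok (binder kept)
  ?Unit ‖ ?Unit  ✗ same direction on both sides — not dual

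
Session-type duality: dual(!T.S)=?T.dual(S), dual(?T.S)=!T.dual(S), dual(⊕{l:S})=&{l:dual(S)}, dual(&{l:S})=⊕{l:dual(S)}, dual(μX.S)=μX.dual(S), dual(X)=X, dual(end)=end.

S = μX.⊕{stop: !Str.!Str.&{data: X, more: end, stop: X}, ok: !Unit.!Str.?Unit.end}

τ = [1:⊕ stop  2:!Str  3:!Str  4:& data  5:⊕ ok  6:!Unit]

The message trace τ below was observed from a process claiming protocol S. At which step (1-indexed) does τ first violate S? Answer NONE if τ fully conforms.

NONE

[1] ⊕ stop  match  state: !Str.!Str.&{data: μX.…, more: end, stop: μX.…}
[2] !Str  match  state: !Str.&{data: μX.…, more: end, stop: μX.…}
[3] !Str  match  state: &{data: μX.…, more: end, stop: μX.…}
[4] & data  match  state: μX.…
[5] ⊕ ok  match  state: !Unit.!Str.?Unit.end
[6] !Unit  match  state: !Str.?Unit.end
all 6 steps conform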